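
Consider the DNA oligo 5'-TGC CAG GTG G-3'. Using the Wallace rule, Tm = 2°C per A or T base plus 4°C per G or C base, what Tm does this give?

34°C

Base counts: C=2, A=1, T=2, G=5
AT pairs contribute 3, GC pairs contribute 7.
Tm = 2(3) + 4(7) = 6 + 28 = 34°C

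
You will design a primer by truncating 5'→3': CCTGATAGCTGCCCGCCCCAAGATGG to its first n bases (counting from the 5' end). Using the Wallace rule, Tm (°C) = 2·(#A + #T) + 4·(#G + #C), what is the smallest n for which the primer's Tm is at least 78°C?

First 23 bases: CCTGATAGCTGCCCGCCCCAAGA → Tm = 76°C (< 78°C)
First 24 bases: CCTGATAGCTGCCCGCCCCAAGAT → Tm = 78°C (≥ 78°C)
Each additional base adds 2°C (A/T) or 4°C (G/C), so Tm is non-decreasing in n; n = 24 is the first length to reach 78°C.

n = 24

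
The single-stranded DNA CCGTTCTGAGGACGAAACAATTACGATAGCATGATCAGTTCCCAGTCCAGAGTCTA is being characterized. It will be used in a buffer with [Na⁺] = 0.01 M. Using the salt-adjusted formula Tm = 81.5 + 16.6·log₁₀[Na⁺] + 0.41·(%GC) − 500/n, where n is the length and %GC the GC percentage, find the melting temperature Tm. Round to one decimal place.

58.4°C

Length n = 56. Base counts: G=12, C=14, A=17, T=13
G+C = 26, so %GC = 26/56 × 100 = 46.429%
Salt term: 16.6 × (-2) = -33.2
GC term: 0.41 × 46.429 = 19.036; length term: −500/56 = −8.929
Tm = 81.5 + (-33.2) + 19.036 − 8.929 = 58.407 → 58.4°C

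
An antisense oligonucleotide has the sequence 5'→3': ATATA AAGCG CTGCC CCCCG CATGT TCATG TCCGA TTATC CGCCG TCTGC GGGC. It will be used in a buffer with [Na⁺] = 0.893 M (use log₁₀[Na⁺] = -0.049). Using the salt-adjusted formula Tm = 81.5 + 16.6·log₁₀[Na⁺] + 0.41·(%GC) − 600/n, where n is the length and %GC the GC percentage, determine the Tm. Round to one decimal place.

Length n = 54. C=19, G=13, A=9, T=13
G+C = 32, so %GC = 32/54 × 100 = 59.259%
Salt term: 16.6 × (-0.049) = -0.813
GC term: 0.41 × 59.259 = 24.296; length term: −600/54 = −11.111
Tm = 81.5 + (-0.813) + 24.296 − 11.111 = 93.872 → 93.9°C

93.9°C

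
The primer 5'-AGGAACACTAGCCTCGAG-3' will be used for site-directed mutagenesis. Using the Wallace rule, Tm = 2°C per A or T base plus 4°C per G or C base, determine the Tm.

56°C

Scanning the sequence gives A=6, G=5, T=2, C=5.
A+T = 8, G+C = 10
Tm = 4·10 + 2·8 = 40 + 16 = 56°C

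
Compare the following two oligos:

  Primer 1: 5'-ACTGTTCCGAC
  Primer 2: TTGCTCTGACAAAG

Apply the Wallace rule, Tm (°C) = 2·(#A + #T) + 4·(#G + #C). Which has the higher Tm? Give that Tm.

Primer 2, 40°C

Primer 1: A+T=5, G+C=6 → Tm = 2(5)+4(6) = 34°C
Primer 2: A+T=8, G+C=6 → Tm = 2(8)+4(6) = 40°C
34°C vs 40°C → primer 2 is higher.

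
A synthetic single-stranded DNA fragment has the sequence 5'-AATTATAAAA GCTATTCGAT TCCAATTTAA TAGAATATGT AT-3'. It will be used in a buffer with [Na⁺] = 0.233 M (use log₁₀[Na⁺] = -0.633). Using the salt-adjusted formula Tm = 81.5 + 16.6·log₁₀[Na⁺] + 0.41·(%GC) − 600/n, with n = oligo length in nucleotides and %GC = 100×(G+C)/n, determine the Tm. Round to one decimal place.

64.5°C

Length n = 42. A=18, T=16, G=4, C=4
G+C = 8, so %GC = 8/42 × 100 = 19.048%
Salt term: 16.6 × (-0.633) = -10.508
GC term: 0.41 × 19.048 = 7.81; length term: −600/42 = −14.286
Tm = 81.5 + (-10.508) + 7.81 − 14.286 = 64.516 → 64.5°C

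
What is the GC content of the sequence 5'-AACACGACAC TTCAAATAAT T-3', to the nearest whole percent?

29%

Counting bases: A=10, T=5, C=5, G=1
G+C = 1 + 5 = 6 out of 21 bases
%GC = 6/21 × 100 = 28.57% ≈ 29%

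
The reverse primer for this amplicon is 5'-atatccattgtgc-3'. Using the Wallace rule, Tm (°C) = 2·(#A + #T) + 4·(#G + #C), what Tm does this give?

Base counts: C=3, T=5, A=3, G=2
So N_AT = 8 and N_GC = 5.
Tm = 2×8 + 4×5 = 36°C

36°C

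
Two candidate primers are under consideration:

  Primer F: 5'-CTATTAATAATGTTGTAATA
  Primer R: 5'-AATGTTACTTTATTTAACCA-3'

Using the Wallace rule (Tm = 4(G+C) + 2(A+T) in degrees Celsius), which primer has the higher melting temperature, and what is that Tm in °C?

Primer R, 48°C

Primer F: A+T=17, G+C=3 → Tm = 2(17)+4(3) = 46°C
Primer R: A+T=16, G+C=4 → Tm = 2(16)+4(4) = 48°C
46°C vs 48°C → primer R is higher.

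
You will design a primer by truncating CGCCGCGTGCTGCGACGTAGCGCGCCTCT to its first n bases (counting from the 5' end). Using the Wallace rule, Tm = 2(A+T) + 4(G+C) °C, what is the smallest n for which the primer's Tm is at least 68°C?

First 19 bases: CGCCGCGTGCTGCGACGTA → Tm = 66°C (< 68°C)
First 20 bases: CGCCGCGTGCTGCGACGTAG → Tm = 70°C (≥ 68°C)
Each additional base adds 2°C (A/T) or 4°C (G/C), so Tm is non-decreasing in n; n = 20 is the first length to reach 68°C.

n = 20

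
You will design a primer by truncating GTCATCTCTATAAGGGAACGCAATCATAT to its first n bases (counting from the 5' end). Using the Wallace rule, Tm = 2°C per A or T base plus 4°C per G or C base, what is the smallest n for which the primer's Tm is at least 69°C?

First 24 bases: GTCATCTCTATAAGGGAACGCAAT → Tm = 68°C (< 69°C)
First 25 bases: GTCATCTCTATAAGGGAACGCAATC → Tm = 72°C (≥ 69°C)
Since every base adds ≥2°C, Tm only increases with n, so the threshold is first crossed at n = 25.

n = 25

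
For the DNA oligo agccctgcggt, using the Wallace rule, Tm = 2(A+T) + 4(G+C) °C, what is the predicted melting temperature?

38°C

Scanning the sequence gives A=1, T=2, C=4, G=4.
So N_AT = 3 and N_GC = 8.
Tm = 2×3 + 4×8 = 38°C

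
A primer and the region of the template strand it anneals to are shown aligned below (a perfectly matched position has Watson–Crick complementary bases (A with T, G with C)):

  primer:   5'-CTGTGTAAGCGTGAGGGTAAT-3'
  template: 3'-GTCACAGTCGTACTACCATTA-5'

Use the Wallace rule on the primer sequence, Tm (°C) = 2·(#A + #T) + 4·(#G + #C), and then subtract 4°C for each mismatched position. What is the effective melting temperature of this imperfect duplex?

Primer base counts: A=5, T=6, G=8, C=2 → A+T=11, G+C=10
Perfect-match Tm = 2(11) + 4(10) = 22 + 40 = 62°C
Mismatches (positions where the bases are not complementary): 4 (at positions 2, 7, 11, 15)
Effective Tm = 62 − 4×4 = 62 − 16 = 46°C

46°C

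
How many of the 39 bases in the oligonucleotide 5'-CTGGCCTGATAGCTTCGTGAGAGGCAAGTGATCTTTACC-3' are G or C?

Counting bases: T=11, G=11, A=8, C=9
G+C = 11 + 9 = 20

20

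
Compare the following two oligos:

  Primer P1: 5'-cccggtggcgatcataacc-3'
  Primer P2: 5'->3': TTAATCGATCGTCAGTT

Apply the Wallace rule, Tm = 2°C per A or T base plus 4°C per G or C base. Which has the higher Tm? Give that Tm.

Primer P1, 62°C

Primer P1: A+T=7, G+C=12 → Tm = 2(7)+4(12) = 62°C
Primer P2: A+T=11, G+C=6 → Tm = 2(11)+4(6) = 46°C
62°C vs 46°C → primer P1 is higher.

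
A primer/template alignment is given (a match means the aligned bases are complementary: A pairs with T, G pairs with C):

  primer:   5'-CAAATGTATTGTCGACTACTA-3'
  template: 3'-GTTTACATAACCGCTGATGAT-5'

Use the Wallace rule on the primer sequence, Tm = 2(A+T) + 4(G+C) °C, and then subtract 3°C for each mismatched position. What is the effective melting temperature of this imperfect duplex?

53°C

Primer base counts: A=7, T=7, G=3, C=4 → A+T=14, G+C=7
Perfect-match Tm = 2(14) + 4(7) = 28 + 28 = 56°C
Mismatches (positions where the bases are not complementary): 1 (at position 12)
Effective Tm = 56 − 1×3 = 56 − 3 = 53°C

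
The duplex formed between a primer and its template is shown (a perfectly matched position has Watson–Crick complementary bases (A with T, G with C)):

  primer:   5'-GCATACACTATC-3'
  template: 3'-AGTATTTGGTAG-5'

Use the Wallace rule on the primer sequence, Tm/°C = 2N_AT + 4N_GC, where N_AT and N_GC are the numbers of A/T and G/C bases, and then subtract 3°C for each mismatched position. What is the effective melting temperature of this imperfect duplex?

Primer base counts: A=4, T=3, G=1, C=4 → A+T=7, G+C=5
Perfect-match Tm = 2(7) + 4(5) = 14 + 20 = 34°C
Mismatches (positions where the bases are not complementary): 3 (at positions 1, 6, 9)
Effective Tm = 34 − 3×3 = 34 − 9 = 25°C

25°C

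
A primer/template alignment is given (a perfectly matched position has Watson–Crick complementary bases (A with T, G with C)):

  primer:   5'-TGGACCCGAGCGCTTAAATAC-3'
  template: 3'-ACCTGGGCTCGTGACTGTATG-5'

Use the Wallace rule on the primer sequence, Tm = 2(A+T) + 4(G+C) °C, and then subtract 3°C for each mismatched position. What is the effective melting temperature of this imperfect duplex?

55°C

Primer base counts: A=6, T=4, G=5, C=6 → A+T=10, G+C=11
Perfect-match Tm = 2(10) + 4(11) = 20 + 44 = 64°C
Mismatches (positions where the bases are not complementary): 3 (at positions 12, 15, 17)
Effective Tm = 64 − 3×3 = 64 − 9 = 55°C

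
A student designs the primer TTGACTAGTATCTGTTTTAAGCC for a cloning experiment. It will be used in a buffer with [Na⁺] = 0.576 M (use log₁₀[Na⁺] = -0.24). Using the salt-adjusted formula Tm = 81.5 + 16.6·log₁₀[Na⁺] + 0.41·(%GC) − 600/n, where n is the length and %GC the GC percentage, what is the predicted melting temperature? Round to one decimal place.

65.7°C

Length n = 23. T=10, G=4, A=5, C=4
G+C = 8, so %GC = 8/23 × 100 = 34.783%
Salt term: 16.6 × (-0.24) = -3.984
GC term: 0.41 × 34.783 = 14.261; length term: −600/23 = −26.087
Tm = 81.5 + (-3.984) + 14.261 − 26.087 = 65.69 → 65.7°C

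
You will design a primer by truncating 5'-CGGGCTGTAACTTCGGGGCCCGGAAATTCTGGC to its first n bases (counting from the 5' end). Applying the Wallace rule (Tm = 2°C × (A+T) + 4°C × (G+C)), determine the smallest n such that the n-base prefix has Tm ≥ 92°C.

First 28 bases: CGGGCTGTAACTTCGGGGCCCGGAAATT → Tm = 90°C (< 92°C)
First 29 bases: CGGGCTGTAACTTCGGGGCCCGGAAATTC → Tm = 94°C (≥ 92°C)
Each additional base adds 2°C (A/T) or 4°C (G/C), so Tm is non-decreasing in n; n = 29 is the first length to reach 92°C.

n = 29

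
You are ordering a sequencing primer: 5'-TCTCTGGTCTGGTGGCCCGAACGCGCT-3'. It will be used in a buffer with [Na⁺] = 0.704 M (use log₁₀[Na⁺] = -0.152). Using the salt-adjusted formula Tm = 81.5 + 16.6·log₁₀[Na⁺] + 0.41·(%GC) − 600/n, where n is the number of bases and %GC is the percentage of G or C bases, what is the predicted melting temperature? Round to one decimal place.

Length n = 27. Counting bases: C=9, A=2, T=7, G=9
G+C = 18, so %GC = 18/27 × 100 = 66.667%
Salt term: 16.6 × (-0.152) = -2.523
GC term: 0.41 × 66.667 = 27.333; length term: −600/27 = −22.222
Tm = 81.5 + (-2.523) + 27.333 − 22.222 = 84.088 → 84.1°C

84.1°C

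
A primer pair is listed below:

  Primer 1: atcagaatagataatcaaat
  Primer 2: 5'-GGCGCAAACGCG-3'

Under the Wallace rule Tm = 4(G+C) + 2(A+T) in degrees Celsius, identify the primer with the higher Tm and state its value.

Primer 1: A+T=16, G+C=4 → Tm = 2(16)+4(4) = 48°C
Primer 2: A+T=3, G+C=9 → Tm = 2(3)+4(9) = 42°C
48°C vs 42°C → primer 1 is higher.

Primer 1, 48°C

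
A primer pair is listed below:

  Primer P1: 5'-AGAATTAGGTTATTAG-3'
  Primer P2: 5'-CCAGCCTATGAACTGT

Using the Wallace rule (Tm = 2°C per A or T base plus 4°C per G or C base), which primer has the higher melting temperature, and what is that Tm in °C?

Primer P2, 48°C

Primer P1: A+T=12, G+C=4 → Tm = 2(12)+4(4) = 40°C
Primer P2: A+T=8, G+C=8 → Tm = 2(8)+4(8) = 48°C
40°C vs 48°C → primer P2 is higher.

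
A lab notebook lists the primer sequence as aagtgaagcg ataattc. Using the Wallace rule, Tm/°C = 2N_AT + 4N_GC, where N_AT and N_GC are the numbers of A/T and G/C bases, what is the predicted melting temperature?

Base counts: A=7, C=2, T=4, G=4
AT pairs contribute 11, GC pairs contribute 6.
Tm = 4·6 + 2·11 = 24 + 22 = 46°C

46°C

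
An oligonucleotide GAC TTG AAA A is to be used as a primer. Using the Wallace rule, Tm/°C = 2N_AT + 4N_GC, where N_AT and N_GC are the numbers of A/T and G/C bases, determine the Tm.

26°C

A=5, T=2, G=2, C=1
AT pairs contribute 7, GC pairs contribute 3.
Tm = 2(7) + 4(3) = 14 + 12 = 26°C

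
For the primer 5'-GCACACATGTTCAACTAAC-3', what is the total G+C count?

T=4, G=2, A=7, C=6
G+C = 2 + 6 = 8

8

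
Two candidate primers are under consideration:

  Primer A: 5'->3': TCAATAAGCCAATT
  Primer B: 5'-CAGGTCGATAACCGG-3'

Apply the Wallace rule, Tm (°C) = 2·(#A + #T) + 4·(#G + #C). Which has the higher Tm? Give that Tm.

Primer A: A+T=10, G+C=4 → Tm = 2(10)+4(4) = 36°C
Primer B: A+T=6, G+C=9 → Tm = 2(6)+4(9) = 48°C
36°C vs 48°C → primer B is higher.

Primer B, 48°C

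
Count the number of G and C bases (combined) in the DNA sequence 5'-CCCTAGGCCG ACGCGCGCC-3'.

16

Counting bases: A=2, T=1, G=6, C=10
Total G or C: 6 + 10 = 16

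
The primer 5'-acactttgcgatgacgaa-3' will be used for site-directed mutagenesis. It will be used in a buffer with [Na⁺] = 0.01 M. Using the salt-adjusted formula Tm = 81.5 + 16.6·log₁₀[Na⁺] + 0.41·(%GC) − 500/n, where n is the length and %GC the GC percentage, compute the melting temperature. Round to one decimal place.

Length n = 18. Counting bases: C=4, T=4, A=6, G=4
G+C = 8, so %GC = 8/18 × 100 = 44.444%
Salt term: 16.6 × (-2) = -33.2
GC term: 0.41 × 44.444 = 18.222; length term: −500/18 = −27.778
Tm = 81.5 + (-33.2) + 18.222 − 27.778 = 38.744 → 38.7°C

38.7°C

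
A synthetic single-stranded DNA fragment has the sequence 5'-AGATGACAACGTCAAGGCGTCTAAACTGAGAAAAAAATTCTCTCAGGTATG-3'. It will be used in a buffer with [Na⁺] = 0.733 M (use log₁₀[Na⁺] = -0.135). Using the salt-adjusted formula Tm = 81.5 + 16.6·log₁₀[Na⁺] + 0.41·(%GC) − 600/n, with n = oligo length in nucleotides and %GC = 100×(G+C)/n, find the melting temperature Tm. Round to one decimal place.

83.6°C

Length n = 51. Counting bases: C=9, G=11, A=20, T=11
G+C = 20, so %GC = 20/51 × 100 = 39.216%
Salt term: 16.6 × (-0.135) = -2.241
GC term: 0.41 × 39.216 = 16.079; length term: −600/51 = −11.765
Tm = 81.5 + (-2.241) + 16.079 − 11.765 = 83.573 → 83.6°C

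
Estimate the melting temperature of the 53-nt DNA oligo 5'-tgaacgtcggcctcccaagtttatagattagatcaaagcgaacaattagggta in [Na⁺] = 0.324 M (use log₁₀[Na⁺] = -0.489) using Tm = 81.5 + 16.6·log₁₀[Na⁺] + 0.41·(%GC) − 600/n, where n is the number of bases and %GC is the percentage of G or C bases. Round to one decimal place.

Length n = 53. C=10, A=18, T=13, G=12
G+C = 22, so %GC = 22/53 × 100 = 41.509%
Salt term: 16.6 × (-0.489) = -8.117
GC term: 0.41 × 41.509 = 17.019; length term: −600/53 = −11.321
Tm = 81.5 + (-8.117) + 17.019 − 11.321 = 79.081 → 79.1°C

79.1°C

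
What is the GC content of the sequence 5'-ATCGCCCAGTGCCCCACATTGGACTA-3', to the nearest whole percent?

58%

Counting bases: A=6, G=5, T=5, C=10
G+C = 5 + 10 = 15 out of 26 bases
%GC = 15/26 × 100 = 57.69% ≈ 58%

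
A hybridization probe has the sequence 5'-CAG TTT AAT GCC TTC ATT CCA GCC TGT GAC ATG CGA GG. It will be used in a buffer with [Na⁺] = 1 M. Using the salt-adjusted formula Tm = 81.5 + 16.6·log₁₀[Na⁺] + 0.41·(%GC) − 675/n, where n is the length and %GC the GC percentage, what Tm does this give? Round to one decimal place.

Length n = 38. Counting bases: G=9, T=11, C=10, A=8
G+C = 19, so %GC = 19/38 × 100 = 50%
Salt term: 16.6 × (0) = 0
GC term: 0.41 × 50 = 20.5; length term: −675/38 = −17.763
Tm = 81.5 + (0) + 20.5 − 17.763 = 84.237 → 84.2°C

84.2°C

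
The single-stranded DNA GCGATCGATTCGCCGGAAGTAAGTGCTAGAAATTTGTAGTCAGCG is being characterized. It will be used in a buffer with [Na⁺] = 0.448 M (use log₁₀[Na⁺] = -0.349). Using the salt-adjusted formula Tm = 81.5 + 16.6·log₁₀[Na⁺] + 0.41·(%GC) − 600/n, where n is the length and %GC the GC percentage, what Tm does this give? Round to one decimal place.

Length n = 45. C=8, T=11, A=12, G=14
G+C = 22, so %GC = 22/45 × 100 = 48.889%
Salt term: 16.6 × (-0.349) = -5.793
GC term: 0.41 × 48.889 = 20.044; length term: −600/45 = −13.333
Tm = 81.5 + (-5.793) + 20.044 − 13.333 = 82.418 → 82.4°C

82.4°C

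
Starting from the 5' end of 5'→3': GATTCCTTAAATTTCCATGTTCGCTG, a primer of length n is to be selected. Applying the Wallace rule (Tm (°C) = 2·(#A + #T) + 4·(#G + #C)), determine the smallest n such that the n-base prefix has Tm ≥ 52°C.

First 19 bases: GATTCCTTAAATTTCCATG → Tm = 50°C (< 52°C)
First 20 bases: GATTCCTTAAATTTCCATGT → Tm = 52°C (≥ 52°C)
Each additional base adds 2°C (A/T) or 4°C (G/C), so Tm is non-decreasing in n; n = 20 is the first length to reach 52°C.

n = 20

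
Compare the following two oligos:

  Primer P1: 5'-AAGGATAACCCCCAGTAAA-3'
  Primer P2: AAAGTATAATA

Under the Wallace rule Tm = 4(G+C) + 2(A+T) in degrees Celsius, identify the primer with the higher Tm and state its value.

Primer P1, 54°C

Primer P1: A+T=11, G+C=8 → Tm = 2(11)+4(8) = 54°C
Primer P2: A+T=10, G+C=1 → Tm = 2(10)+4(1) = 24°C
54°C vs 24°C → primer P1 is higher.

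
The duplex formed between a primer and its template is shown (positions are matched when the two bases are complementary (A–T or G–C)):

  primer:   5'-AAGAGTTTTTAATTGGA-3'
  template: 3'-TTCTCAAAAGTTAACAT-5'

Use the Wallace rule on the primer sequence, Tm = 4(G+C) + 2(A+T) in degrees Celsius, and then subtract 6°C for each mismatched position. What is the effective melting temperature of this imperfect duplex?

Primer base counts: A=6, T=7, G=4, C=0 → A+T=13, G+C=4
Perfect-match Tm = 2(13) + 4(4) = 26 + 16 = 42°C
Mismatches (positions where the bases are not complementary): 2 (at positions 10, 16)
Effective Tm = 42 − 2×6 = 42 − 12 = 30°C

30°C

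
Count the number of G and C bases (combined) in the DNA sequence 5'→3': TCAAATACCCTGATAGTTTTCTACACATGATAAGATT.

Counting bases: T=13, A=13, G=4, C=7
G+C = 4 + 7 = 11

11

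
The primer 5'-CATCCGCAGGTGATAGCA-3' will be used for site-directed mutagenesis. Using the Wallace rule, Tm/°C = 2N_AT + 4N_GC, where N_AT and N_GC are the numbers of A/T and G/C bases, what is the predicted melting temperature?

56°C

Counting bases: C=5, G=5, A=5, T=3
So N_AT = 8 and N_GC = 10.
Tm = 4·10 + 2·8 = 40 + 16 = 56°C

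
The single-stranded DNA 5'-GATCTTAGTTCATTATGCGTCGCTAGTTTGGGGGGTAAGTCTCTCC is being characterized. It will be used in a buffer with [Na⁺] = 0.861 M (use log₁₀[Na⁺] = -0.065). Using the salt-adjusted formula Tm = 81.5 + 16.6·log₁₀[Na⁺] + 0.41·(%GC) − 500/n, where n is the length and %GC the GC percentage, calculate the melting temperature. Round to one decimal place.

Length n = 46. Counting bases: A=7, T=17, C=9, G=13
G+C = 22, so %GC = 22/46 × 100 = 47.826%
Salt term: 16.6 × (-0.065) = -1.079
GC term: 0.41 × 47.826 = 19.609; length term: −500/46 = −10.87
Tm = 81.5 + (-1.079) + 19.609 − 10.87 = 89.16 → 89.2°C

89.2°C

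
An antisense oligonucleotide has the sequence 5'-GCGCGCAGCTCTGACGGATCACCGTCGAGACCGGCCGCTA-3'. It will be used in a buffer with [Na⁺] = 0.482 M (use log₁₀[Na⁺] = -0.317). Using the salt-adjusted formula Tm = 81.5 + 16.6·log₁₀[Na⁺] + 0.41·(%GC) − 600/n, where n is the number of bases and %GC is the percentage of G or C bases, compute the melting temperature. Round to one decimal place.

Length n = 40. Scanning the sequence gives C=15, G=13, T=5, A=7.
G+C = 28, so %GC = 28/40 × 100 = 70%
Salt term: 16.6 × (-0.317) = -5.262
GC term: 0.41 × 70 = 28.7; length term: −600/40 = −15
Tm = 81.5 + (-5.262) + 28.7 − 15 = 89.938 → 89.9°C

89.9°C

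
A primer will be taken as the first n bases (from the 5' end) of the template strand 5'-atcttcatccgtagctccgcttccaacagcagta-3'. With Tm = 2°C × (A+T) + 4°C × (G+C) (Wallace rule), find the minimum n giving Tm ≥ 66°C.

First 21 bases: ATCTTCATCCGTAGCTCCGCT → Tm = 64°C (< 66°C)
First 22 bases: ATCTTCATCCGTAGCTCCGCTT → Tm = 66°C (≥ 66°C)
Since every base adds ≥2°C, Tm only increases with n, so the threshold is first crossed at n = 22.

n = 22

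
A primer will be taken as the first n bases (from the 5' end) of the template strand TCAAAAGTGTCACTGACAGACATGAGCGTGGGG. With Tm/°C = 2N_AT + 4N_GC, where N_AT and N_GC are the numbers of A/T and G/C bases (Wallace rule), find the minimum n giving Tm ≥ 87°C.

First 29 bases: TCAAAAGTGTCACTGACAGACATGAGCGT → Tm = 84°C (< 87°C)
First 30 bases: TCAAAAGTGTCACTGACAGACATGAGCGTG → Tm = 88°C (≥ 87°C)
Each additional base adds 2°C (A/T) or 4°C (G/C), so Tm is non-decreasing in n; n = 30 is the first length to reach 87°C.

n = 30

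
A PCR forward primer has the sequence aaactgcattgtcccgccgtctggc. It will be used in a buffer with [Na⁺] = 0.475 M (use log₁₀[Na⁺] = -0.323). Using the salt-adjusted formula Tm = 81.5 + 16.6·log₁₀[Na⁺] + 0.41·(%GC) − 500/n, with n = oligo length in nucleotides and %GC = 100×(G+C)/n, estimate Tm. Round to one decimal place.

80.7°C

Length n = 25. Base counts: A=4, G=6, T=6, C=9
G+C = 15, so %GC = 15/25 × 100 = 60%
Salt term: 16.6 × (-0.323) = -5.362
GC term: 0.41 × 60 = 24.6; length term: −500/25 = −20
Tm = 81.5 + (-5.362) + 24.6 − 20 = 80.738 → 80.7°C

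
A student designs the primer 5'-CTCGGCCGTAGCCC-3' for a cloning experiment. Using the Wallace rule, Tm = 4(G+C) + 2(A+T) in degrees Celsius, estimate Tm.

50°C

C=7, G=4, T=2, A=1
A+T = 3, G+C = 11
Tm = 2×3 + 4×11 = 50°C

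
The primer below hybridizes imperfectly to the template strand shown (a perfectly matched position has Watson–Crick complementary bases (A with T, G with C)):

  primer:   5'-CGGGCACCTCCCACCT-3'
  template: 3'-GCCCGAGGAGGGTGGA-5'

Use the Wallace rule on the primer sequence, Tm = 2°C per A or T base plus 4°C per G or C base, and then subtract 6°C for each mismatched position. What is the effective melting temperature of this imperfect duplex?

50°C

Primer base counts: A=2, T=2, G=3, C=9 → A+T=4, G+C=12
Perfect-match Tm = 2(4) + 4(12) = 8 + 48 = 56°C
Mismatches (positions where the bases are not complementary): 1 (at position 6)
Effective Tm = 56 − 1×6 = 56 − 6 = 50°C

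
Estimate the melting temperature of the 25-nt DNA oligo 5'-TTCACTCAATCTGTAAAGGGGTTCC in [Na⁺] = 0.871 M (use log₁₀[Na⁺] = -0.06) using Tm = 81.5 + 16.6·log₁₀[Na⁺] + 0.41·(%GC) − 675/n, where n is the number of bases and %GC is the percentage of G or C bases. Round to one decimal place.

71.5°C

Length n = 25. Base counts: T=8, A=6, G=5, C=6
G+C = 11, so %GC = 11/25 × 100 = 44%
Salt term: 16.6 × (-0.06) = -0.996
GC term: 0.41 × 44 = 18.04; length term: −675/25 = −27
Tm = 81.5 + (-0.996) + 18.04 − 27 = 71.544 → 71.5°C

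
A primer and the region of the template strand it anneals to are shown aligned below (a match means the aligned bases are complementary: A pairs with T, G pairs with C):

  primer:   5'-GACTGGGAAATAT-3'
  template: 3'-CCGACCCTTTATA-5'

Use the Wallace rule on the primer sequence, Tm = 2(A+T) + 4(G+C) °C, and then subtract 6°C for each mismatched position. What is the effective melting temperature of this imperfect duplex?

Primer base counts: A=5, T=3, G=4, C=1 → A+T=8, G+C=5
Perfect-match Tm = 2(8) + 4(5) = 16 + 20 = 36°C
Mismatches (positions where the bases are not complementary): 1 (at position 2)
Effective Tm = 36 − 1×6 = 36 − 6 = 30°C

30°C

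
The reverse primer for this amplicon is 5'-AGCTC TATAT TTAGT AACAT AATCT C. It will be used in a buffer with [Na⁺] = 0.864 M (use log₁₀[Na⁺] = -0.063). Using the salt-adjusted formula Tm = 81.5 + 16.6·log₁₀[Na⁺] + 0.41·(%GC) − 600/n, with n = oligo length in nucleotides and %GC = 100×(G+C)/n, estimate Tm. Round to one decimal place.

Length n = 26. Scanning the sequence gives G=2, A=9, T=10, C=5.
G+C = 7, so %GC = 7/26 × 100 = 26.923%
Salt term: 16.6 × (-0.063) = -1.046
GC term: 0.41 × 26.923 = 11.038; length term: −600/26 = −23.077
Tm = 81.5 + (-1.046) + 11.038 − 23.077 = 68.415 → 68.4°C

68.4°C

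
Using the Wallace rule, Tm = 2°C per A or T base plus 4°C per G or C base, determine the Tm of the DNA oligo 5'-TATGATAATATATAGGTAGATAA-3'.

54°C

T=8, A=11, C=0, G=4
A+T = 19, G+C = 4
Tm = 2(19) + 4(4) = 38 + 16 = 54°C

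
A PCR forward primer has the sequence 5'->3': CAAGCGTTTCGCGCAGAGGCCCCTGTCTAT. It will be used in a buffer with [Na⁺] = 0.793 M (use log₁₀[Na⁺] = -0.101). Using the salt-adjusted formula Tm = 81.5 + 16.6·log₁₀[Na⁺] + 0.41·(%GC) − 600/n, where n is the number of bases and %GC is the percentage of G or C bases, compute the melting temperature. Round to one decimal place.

Length n = 30. Scanning the sequence gives C=10, G=8, A=5, T=7.
G+C = 18, so %GC = 18/30 × 100 = 60%
Salt term: 16.6 × (-0.101) = -1.677
GC term: 0.41 × 60 = 24.6; length term: −600/30 = −20
Tm = 81.5 + (-1.677) + 24.6 − 20 = 84.423 → 84.4°C

84.4°C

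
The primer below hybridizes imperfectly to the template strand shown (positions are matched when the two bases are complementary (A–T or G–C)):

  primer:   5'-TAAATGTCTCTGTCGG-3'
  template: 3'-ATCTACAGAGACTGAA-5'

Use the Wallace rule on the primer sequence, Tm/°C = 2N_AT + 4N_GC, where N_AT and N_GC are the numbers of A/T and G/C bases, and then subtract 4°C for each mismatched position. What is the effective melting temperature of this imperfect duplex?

30°C

Primer base counts: A=3, T=6, G=4, C=3 → A+T=9, G+C=7
Perfect-match Tm = 2(9) + 4(7) = 18 + 28 = 46°C
Mismatches (positions where the bases are not complementary): 4 (at positions 3, 13, 15, 16)
Effective Tm = 46 − 4×4 = 46 − 16 = 30°C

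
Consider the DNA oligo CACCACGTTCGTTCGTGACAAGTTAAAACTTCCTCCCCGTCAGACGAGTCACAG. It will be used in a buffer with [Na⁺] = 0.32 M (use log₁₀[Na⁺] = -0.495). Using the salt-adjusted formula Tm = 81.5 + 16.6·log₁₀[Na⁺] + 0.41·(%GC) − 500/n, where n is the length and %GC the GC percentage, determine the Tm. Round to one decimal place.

85.3°C

Length n = 54. Scanning the sequence gives T=12, G=10, C=18, A=14.
G+C = 28, so %GC = 28/54 × 100 = 51.852%
Salt term: 16.6 × (-0.495) = -8.217
GC term: 0.41 × 51.852 = 21.259; length term: −500/54 = −9.259
Tm = 81.5 + (-8.217) + 21.259 − 9.259 = 85.283 → 85.3°C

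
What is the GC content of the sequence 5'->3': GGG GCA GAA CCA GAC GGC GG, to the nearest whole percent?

Scanning the sequence gives A=5, G=10, C=5, T=0.
G+C = 10 + 5 = 15 out of 20 bases
%GC = 15/20 × 100 = 75% ≈ 75%

75%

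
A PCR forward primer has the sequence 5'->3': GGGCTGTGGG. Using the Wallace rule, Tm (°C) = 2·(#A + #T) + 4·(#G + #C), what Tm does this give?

Scanning the sequence gives T=2, C=1, A=0, G=7.
A+T = 2, G+C = 8
Tm = 4·8 + 2·2 = 32 + 4 = 36°C

36°C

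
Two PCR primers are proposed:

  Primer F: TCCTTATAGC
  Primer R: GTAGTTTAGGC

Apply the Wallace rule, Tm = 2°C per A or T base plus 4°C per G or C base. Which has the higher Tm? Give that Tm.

Primer R, 32°C

Primer F: A+T=6, G+C=4 → Tm = 2(6)+4(4) = 28°C
Primer R: A+T=6, G+C=5 → Tm = 2(6)+4(5) = 32°C
28°C vs 32°C → primer R is higher.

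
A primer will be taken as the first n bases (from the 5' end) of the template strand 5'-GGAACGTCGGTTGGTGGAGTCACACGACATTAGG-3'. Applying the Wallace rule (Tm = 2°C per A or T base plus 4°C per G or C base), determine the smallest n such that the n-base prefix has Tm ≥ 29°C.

n = 9

First 8 bases: GGAACGTC → Tm = 26°C (< 29°C)
First 9 bases: GGAACGTCG → Tm = 30°C (≥ 29°C)
Each additional base adds 2°C (A/T) or 4°C (G/C), so Tm is non-decreasing in n; n = 9 is the first length to reach 29°C.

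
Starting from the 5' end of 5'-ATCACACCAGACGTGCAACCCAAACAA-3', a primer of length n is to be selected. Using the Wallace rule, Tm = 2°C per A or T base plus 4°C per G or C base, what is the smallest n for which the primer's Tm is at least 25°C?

First 8 bases: ATCACACC → Tm = 24°C (< 25°C)
First 9 bases: ATCACACCA → Tm = 26°C (≥ 25°C)
Since every base adds ≥2°C, Tm only increases with n, so the threshold is first crossed at n = 9.

n = 9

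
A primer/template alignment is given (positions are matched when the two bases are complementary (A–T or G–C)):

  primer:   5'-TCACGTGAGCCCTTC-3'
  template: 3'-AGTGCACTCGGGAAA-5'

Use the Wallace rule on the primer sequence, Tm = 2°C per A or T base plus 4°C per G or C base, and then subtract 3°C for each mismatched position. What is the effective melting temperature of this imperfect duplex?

45°C

Primer base counts: A=2, T=4, G=3, C=6 → A+T=6, G+C=9
Perfect-match Tm = 2(6) + 4(9) = 12 + 36 = 48°C
Mismatches (positions where the bases are not complementary): 1 (at position 15)
Effective Tm = 48 − 1×3 = 48 − 3 = 45°C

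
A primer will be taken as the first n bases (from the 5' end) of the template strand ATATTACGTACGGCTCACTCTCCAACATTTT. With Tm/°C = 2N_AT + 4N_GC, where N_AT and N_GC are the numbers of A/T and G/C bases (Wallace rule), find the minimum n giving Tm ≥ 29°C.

First 11 bases: ATATTACGTAC → Tm = 28°C (< 29°C)
First 12 bases: ATATTACGTACG → Tm = 32°C (≥ 29°C)
Each additional base adds 2°C (A/T) or 4°C (G/C), so Tm is non-decreasing in n; n = 12 is the first length to reach 29°C.

n = 12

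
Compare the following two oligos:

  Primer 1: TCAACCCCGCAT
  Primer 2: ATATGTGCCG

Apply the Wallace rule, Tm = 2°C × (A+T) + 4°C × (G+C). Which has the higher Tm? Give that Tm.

Primer 1, 38°C

Primer 1: A+T=5, G+C=7 → Tm = 2(5)+4(7) = 38°C
Primer 2: A+T=5, G+C=5 → Tm = 2(5)+4(5) = 30°C
38°C vs 30°C → primer 1 is higher.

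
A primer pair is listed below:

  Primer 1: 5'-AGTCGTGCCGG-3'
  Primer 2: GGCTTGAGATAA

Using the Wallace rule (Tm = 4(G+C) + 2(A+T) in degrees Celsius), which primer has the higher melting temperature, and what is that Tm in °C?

Primer 1: A+T=3, G+C=8 → Tm = 2(3)+4(8) = 38°C
Primer 2: A+T=7, G+C=5 → Tm = 2(7)+4(5) = 34°C
38°C vs 34°C → primer 1 is higher.

Primer 1, 38°C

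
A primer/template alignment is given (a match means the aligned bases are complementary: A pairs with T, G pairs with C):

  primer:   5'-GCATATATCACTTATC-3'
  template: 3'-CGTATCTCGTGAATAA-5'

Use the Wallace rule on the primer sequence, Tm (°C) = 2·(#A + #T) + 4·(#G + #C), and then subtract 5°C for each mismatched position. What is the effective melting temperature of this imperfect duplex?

27°C

Primer base counts: A=5, T=6, G=1, C=4 → A+T=11, G+C=5
Perfect-match Tm = 2(11) + 4(5) = 22 + 20 = 42°C
Mismatches (positions where the bases are not complementary): 3 (at positions 6, 8, 16)
Effective Tm = 42 − 3×5 = 42 − 15 = 27°C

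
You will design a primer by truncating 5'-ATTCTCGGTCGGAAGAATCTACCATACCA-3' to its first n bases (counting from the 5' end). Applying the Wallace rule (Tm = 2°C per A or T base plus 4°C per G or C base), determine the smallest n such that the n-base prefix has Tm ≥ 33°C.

n = 11

First 10 bases: ATTCTCGGTC → Tm = 30°C (< 33°C)
First 11 bases: ATTCTCGGTCG → Tm = 34°C (≥ 33°C)
Each additional base adds 2°C (A/T) or 4°C (G/C), so Tm is non-decreasing in n; n = 11 is the first length to reach 33°C.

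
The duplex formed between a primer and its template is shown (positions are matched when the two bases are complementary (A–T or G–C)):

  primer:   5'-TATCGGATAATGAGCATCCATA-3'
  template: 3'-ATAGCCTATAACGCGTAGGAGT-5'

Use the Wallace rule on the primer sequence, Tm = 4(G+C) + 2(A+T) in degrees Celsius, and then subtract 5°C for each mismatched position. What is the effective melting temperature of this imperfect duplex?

Primer base counts: A=8, T=6, G=4, C=4 → A+T=14, G+C=8
Perfect-match Tm = 2(14) + 4(8) = 28 + 32 = 60°C
Mismatches (positions where the bases are not complementary): 4 (at positions 10, 13, 20, 21)
Effective Tm = 60 − 4×5 = 60 − 20 = 40°C

40°C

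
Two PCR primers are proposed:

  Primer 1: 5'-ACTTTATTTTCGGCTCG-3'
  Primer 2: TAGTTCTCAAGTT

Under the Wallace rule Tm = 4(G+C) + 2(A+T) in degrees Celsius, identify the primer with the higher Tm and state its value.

Primer 1, 48°C

Primer 1: A+T=10, G+C=7 → Tm = 2(10)+4(7) = 48°C
Primer 2: A+T=9, G+C=4 → Tm = 2(9)+4(4) = 34°C
48°C vs 34°C → primer 1 is higher.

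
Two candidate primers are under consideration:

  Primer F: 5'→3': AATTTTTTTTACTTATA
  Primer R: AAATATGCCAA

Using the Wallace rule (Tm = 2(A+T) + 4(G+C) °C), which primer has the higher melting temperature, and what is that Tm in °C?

Primer F: A+T=16, G+C=1 → Tm = 2(16)+4(1) = 36°C
Primer R: A+T=8, G+C=3 → Tm = 2(8)+4(3) = 28°C
36°C vs 28°C → primer F is higher.

Primer F, 36°C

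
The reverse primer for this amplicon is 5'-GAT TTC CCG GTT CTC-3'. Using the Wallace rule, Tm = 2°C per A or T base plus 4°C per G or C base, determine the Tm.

46°C

Counting bases: G=3, C=5, A=1, T=6
A+T = 7, G+C = 8
Tm = 2(7) + 4(8) = 14 + 32 = 46°C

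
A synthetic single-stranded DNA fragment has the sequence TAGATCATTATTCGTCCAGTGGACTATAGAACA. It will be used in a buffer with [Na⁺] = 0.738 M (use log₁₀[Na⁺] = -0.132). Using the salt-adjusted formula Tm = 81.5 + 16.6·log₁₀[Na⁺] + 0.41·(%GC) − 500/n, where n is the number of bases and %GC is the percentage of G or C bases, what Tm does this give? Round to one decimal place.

Length n = 33. Scanning the sequence gives A=11, C=6, G=6, T=10.
G+C = 12, so %GC = 12/33 × 100 = 36.364%
Salt term: 16.6 × (-0.132) = -2.191
GC term: 0.41 × 36.364 = 14.909; length term: −500/33 = −15.152
Tm = 81.5 + (-2.191) + 14.909 − 15.152 = 79.066 → 79.1°C

79.1°C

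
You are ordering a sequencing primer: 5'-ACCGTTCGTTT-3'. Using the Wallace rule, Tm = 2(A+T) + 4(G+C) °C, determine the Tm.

T=5, A=1, G=2, C=3
A+T = 6, G+C = 5
Tm = 2(6) + 4(5) = 12 + 20 = 32°C

32°C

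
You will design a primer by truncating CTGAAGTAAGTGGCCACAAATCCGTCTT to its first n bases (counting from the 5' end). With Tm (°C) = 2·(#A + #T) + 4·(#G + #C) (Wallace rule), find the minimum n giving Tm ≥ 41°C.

First 13 bases: CTGAAGTAAGTGG → Tm = 38°C (< 41°C)
First 14 bases: CTGAAGTAAGTGGC → Tm = 42°C (≥ 41°C)
Each additional base adds 2°C (A/T) or 4°C (G/C), so Tm is non-decreasing in n; n = 14 is the first length to reach 41°C.

n = 14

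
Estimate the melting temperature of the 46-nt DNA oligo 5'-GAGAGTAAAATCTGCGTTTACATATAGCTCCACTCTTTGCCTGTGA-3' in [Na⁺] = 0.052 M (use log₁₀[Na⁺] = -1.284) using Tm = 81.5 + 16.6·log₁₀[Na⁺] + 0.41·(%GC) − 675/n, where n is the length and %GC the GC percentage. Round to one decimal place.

62.4°C

Length n = 46. Counting bases: G=9, A=12, T=15, C=10
G+C = 19, so %GC = 19/46 × 100 = 41.304%
Salt term: 16.6 × (-1.284) = -21.314
GC term: 0.41 × 41.304 = 16.935; length term: −675/46 = −14.674
Tm = 81.5 + (-21.314) + 16.935 − 14.674 = 62.447 → 62.4°C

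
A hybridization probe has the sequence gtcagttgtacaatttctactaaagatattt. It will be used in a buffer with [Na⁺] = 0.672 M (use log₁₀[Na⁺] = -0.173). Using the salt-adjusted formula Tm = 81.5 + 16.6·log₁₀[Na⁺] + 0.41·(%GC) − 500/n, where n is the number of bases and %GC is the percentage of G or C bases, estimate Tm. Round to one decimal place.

Length n = 31. A=10, C=4, G=4, T=13
G+C = 8, so %GC = 8/31 × 100 = 25.806%
Salt term: 16.6 × (-0.173) = -2.872
GC term: 0.41 × 25.806 = 10.58; length term: −500/31 = −16.129
Tm = 81.5 + (-2.872) + 10.58 − 16.129 = 73.079 → 73.1°C

73.1°C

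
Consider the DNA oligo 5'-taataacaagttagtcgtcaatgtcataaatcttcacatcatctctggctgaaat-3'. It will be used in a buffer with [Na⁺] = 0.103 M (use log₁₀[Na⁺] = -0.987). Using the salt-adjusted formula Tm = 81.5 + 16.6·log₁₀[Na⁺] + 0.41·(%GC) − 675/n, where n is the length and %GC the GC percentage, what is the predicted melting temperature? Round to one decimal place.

Length n = 55. Counting bases: A=19, G=7, T=18, C=11
G+C = 18, so %GC = 18/55 × 100 = 32.727%
Salt term: 16.6 × (-0.987) = -16.384
GC term: 0.41 × 32.727 = 13.418; length term: −675/55 = −12.273
Tm = 81.5 + (-16.384) + 13.418 − 12.273 = 66.261 → 66.3°C

66.3°C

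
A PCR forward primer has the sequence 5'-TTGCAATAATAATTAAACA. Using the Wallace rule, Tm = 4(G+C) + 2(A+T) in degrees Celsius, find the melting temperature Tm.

G=1, C=2, A=10, T=6
AT pairs contribute 16, GC pairs contribute 3.
Tm = 4·3 + 2·16 = 12 + 32 = 44°C

44°C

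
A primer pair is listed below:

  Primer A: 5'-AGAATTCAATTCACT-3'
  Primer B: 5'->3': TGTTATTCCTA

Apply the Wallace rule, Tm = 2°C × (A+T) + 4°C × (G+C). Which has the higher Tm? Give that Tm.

Primer A: A+T=11, G+C=4 → Tm = 2(11)+4(4) = 38°C
Primer B: A+T=8, G+C=3 → Tm = 2(8)+4(3) = 28°C
38°C vs 28°C → primer A is higher.

Primer A, 38°C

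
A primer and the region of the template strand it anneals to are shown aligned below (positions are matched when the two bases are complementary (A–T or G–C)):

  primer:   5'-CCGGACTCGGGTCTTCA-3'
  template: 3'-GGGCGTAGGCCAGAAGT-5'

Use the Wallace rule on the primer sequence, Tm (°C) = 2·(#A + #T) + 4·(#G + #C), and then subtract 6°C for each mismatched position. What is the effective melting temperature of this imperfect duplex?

Primer base counts: A=2, T=4, G=5, C=6 → A+T=6, G+C=11
Perfect-match Tm = 2(6) + 4(11) = 12 + 44 = 56°C
Mismatches (positions where the bases are not complementary): 4 (at positions 3, 5, 6, 9)
Effective Tm = 56 − 4×6 = 56 − 24 = 32°C

32°C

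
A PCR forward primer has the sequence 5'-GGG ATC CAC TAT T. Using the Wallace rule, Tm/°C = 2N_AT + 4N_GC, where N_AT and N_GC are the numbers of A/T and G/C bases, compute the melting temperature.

38°C

Counting bases: T=4, A=3, C=3, G=3
A+T = 7, G+C = 6
Tm = 2×7 + 4×6 = 38°C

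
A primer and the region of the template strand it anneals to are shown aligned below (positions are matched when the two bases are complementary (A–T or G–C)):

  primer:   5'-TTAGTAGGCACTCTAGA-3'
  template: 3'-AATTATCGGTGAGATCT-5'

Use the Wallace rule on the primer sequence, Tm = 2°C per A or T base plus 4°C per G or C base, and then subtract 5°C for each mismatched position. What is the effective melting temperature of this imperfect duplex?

Primer base counts: A=5, T=5, G=4, C=3 → A+T=10, G+C=7
Perfect-match Tm = 2(10) + 4(7) = 20 + 28 = 48°C
Mismatches (positions where the bases are not complementary): 2 (at positions 4, 8)
Effective Tm = 48 − 2×5 = 48 − 10 = 38°C

38°C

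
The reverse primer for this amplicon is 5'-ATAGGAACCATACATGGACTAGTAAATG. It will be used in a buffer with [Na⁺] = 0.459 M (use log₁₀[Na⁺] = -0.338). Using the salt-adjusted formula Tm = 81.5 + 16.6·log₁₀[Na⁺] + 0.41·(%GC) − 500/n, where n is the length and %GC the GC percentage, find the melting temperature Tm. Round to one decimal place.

72.7°C

Length n = 28. Scanning the sequence gives C=4, A=12, T=6, G=6.
G+C = 10, so %GC = 10/28 × 100 = 35.714%
Salt term: 16.6 × (-0.338) = -5.611
GC term: 0.41 × 35.714 = 14.643; length term: −500/28 = −17.857
Tm = 81.5 + (-5.611) + 14.643 − 17.857 = 72.675 → 72.7°C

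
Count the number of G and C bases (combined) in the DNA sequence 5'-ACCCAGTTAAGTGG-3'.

7

A=4, C=3, G=4, T=3
Total G or C: 4 + 3 = 7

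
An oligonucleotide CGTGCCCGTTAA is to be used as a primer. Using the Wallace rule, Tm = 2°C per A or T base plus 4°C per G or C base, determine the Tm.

38°C

Counting bases: A=2, T=3, G=3, C=4
So N_AT = 5 and N_GC = 7.
Tm = 4·7 + 2·5 = 28 + 10 = 38°C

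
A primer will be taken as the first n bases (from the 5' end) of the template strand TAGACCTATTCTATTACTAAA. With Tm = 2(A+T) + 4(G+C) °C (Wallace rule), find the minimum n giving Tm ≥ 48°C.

n = 19

First 18 bases: TAGACCTATTCTATTACT → Tm = 46°C (< 48°C)
First 19 bases: TAGACCTATTCTATTACTA → Tm = 48°C (≥ 48°C)
Since every base adds ≥2°C, Tm only increases with n, so the threshold is first crossed at n = 19.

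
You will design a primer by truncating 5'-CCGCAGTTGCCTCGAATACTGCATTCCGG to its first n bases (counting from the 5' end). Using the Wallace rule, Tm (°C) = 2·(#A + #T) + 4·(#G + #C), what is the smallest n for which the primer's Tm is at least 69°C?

First 21 bases: CCGCAGTTGCCTCGAATACTG → Tm = 66°C (< 69°C)
First 22 bases: CCGCAGTTGCCTCGAATACTGC → Tm = 70°C (≥ 69°C)
Each additional base adds 2°C (A/T) or 4°C (G/C), so Tm is non-decreasing in n; n = 22 is the first length to reach 69°C.

n = 22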